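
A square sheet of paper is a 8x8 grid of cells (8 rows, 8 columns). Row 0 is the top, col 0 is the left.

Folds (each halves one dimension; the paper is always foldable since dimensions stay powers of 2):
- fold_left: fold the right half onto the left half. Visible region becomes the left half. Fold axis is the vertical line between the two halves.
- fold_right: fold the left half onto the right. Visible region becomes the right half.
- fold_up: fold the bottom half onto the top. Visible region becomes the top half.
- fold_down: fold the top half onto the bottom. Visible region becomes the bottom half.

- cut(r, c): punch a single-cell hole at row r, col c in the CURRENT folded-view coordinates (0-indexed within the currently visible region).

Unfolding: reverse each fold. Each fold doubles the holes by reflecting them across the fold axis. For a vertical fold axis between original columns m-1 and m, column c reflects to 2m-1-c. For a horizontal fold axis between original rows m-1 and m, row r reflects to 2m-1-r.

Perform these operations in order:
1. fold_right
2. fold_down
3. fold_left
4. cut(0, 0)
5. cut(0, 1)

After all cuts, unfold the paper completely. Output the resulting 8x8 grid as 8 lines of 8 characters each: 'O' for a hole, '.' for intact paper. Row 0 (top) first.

Op 1 fold_right: fold axis v@4; visible region now rows[0,8) x cols[4,8) = 8x4
Op 2 fold_down: fold axis h@4; visible region now rows[4,8) x cols[4,8) = 4x4
Op 3 fold_left: fold axis v@6; visible region now rows[4,8) x cols[4,6) = 4x2
Op 4 cut(0, 0): punch at orig (4,4); cuts so far [(4, 4)]; region rows[4,8) x cols[4,6) = 4x2
Op 5 cut(0, 1): punch at orig (4,5); cuts so far [(4, 4), (4, 5)]; region rows[4,8) x cols[4,6) = 4x2
Unfold 1 (reflect across v@6): 4 holes -> [(4, 4), (4, 5), (4, 6), (4, 7)]
Unfold 2 (reflect across h@4): 8 holes -> [(3, 4), (3, 5), (3, 6), (3, 7), (4, 4), (4, 5), (4, 6), (4, 7)]
Unfold 3 (reflect across v@4): 16 holes -> [(3, 0), (3, 1), (3, 2), (3, 3), (3, 4), (3, 5), (3, 6), (3, 7), (4, 0), (4, 1), (4, 2), (4, 3), (4, 4), (4, 5), (4, 6), (4, 7)]

Answer: ........
........
........
OOOOOOOO
OOOOOOOO
........
........
........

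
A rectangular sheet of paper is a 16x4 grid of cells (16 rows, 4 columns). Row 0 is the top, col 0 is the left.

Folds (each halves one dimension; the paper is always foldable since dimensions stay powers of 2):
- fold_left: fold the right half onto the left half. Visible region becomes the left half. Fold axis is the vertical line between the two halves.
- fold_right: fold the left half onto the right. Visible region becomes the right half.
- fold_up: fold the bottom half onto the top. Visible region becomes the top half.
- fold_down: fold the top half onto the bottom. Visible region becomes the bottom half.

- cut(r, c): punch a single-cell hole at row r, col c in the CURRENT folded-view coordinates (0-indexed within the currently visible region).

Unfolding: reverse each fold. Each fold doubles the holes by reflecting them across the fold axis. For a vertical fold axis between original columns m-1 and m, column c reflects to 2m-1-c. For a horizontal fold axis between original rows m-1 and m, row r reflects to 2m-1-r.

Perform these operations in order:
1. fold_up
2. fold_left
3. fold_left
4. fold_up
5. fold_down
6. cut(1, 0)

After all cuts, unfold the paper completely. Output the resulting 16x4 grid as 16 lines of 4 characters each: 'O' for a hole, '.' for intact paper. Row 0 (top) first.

Answer: OOOO
....
....
OOOO
OOOO
....
....
OOOO
OOOO
....
....
OOOO
OOOO
....
....
OOOO

Derivation:
Op 1 fold_up: fold axis h@8; visible region now rows[0,8) x cols[0,4) = 8x4
Op 2 fold_left: fold axis v@2; visible region now rows[0,8) x cols[0,2) = 8x2
Op 3 fold_left: fold axis v@1; visible region now rows[0,8) x cols[0,1) = 8x1
Op 4 fold_up: fold axis h@4; visible region now rows[0,4) x cols[0,1) = 4x1
Op 5 fold_down: fold axis h@2; visible region now rows[2,4) x cols[0,1) = 2x1
Op 6 cut(1, 0): punch at orig (3,0); cuts so far [(3, 0)]; region rows[2,4) x cols[0,1) = 2x1
Unfold 1 (reflect across h@2): 2 holes -> [(0, 0), (3, 0)]
Unfold 2 (reflect across h@4): 4 holes -> [(0, 0), (3, 0), (4, 0), (7, 0)]
Unfold 3 (reflect across v@1): 8 holes -> [(0, 0), (0, 1), (3, 0), (3, 1), (4, 0), (4, 1), (7, 0), (7, 1)]
Unfold 4 (reflect across v@2): 16 holes -> [(0, 0), (0, 1), (0, 2), (0, 3), (3, 0), (3, 1), (3, 2), (3, 3), (4, 0), (4, 1), (4, 2), (4, 3), (7, 0), (7, 1), (7, 2), (7, 3)]
Unfold 5 (reflect across h@8): 32 holes -> [(0, 0), (0, 1), (0, 2), (0, 3), (3, 0), (3, 1), (3, 2), (3, 3), (4, 0), (4, 1), (4, 2), (4, 3), (7, 0), (7, 1), (7, 2), (7, 3), (8, 0), (8, 1), (8, 2), (8, 3), (11, 0), (11, 1), (11, 2), (11, 3), (12, 0), (12, 1), (12, 2), (12, 3), (15, 0), (15, 1), (15, 2), (15, 3)]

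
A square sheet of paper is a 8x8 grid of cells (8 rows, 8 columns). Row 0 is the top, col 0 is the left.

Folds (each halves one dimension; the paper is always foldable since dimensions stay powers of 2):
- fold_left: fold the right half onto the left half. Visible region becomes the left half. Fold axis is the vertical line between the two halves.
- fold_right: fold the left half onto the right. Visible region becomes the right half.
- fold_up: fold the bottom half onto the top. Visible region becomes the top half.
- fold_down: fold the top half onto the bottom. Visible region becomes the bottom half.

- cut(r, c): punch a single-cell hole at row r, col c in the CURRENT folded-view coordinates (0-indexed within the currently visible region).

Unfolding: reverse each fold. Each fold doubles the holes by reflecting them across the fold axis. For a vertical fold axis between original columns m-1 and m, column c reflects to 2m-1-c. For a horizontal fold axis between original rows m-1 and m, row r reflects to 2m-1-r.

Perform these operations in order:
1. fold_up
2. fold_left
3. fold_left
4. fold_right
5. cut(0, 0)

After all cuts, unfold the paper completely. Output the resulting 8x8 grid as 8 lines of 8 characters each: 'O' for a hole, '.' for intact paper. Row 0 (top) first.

Answer: OOOOOOOO
........
........
........
........
........
........
OOOOOOOO

Derivation:
Op 1 fold_up: fold axis h@4; visible region now rows[0,4) x cols[0,8) = 4x8
Op 2 fold_left: fold axis v@4; visible region now rows[0,4) x cols[0,4) = 4x4
Op 3 fold_left: fold axis v@2; visible region now rows[0,4) x cols[0,2) = 4x2
Op 4 fold_right: fold axis v@1; visible region now rows[0,4) x cols[1,2) = 4x1
Op 5 cut(0, 0): punch at orig (0,1); cuts so far [(0, 1)]; region rows[0,4) x cols[1,2) = 4x1
Unfold 1 (reflect across v@1): 2 holes -> [(0, 0), (0, 1)]
Unfold 2 (reflect across v@2): 4 holes -> [(0, 0), (0, 1), (0, 2), (0, 3)]
Unfold 3 (reflect across v@4): 8 holes -> [(0, 0), (0, 1), (0, 2), (0, 3), (0, 4), (0, 5), (0, 6), (0, 7)]
Unfold 4 (reflect across h@4): 16 holes -> [(0, 0), (0, 1), (0, 2), (0, 3), (0, 4), (0, 5), (0, 6), (0, 7), (7, 0), (7, 1), (7, 2), (7, 3), (7, 4), (7, 5), (7, 6), (7, 7)]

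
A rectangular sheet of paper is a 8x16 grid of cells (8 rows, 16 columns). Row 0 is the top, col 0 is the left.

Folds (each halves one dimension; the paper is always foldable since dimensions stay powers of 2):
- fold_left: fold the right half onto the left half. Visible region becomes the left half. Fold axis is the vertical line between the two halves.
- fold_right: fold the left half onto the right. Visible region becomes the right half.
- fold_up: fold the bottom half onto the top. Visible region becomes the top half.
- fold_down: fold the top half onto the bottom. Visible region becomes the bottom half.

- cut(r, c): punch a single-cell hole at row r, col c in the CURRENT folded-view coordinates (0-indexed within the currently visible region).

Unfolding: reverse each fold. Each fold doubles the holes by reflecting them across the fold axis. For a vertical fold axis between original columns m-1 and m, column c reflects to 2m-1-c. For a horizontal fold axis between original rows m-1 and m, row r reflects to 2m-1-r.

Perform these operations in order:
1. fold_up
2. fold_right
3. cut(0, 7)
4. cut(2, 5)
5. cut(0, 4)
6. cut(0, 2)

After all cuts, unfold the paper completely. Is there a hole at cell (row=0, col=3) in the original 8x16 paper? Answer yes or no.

Answer: yes

Derivation:
Op 1 fold_up: fold axis h@4; visible region now rows[0,4) x cols[0,16) = 4x16
Op 2 fold_right: fold axis v@8; visible region now rows[0,4) x cols[8,16) = 4x8
Op 3 cut(0, 7): punch at orig (0,15); cuts so far [(0, 15)]; region rows[0,4) x cols[8,16) = 4x8
Op 4 cut(2, 5): punch at orig (2,13); cuts so far [(0, 15), (2, 13)]; region rows[0,4) x cols[8,16) = 4x8
Op 5 cut(0, 4): punch at orig (0,12); cuts so far [(0, 12), (0, 15), (2, 13)]; region rows[0,4) x cols[8,16) = 4x8
Op 6 cut(0, 2): punch at orig (0,10); cuts so far [(0, 10), (0, 12), (0, 15), (2, 13)]; region rows[0,4) x cols[8,16) = 4x8
Unfold 1 (reflect across v@8): 8 holes -> [(0, 0), (0, 3), (0, 5), (0, 10), (0, 12), (0, 15), (2, 2), (2, 13)]
Unfold 2 (reflect across h@4): 16 holes -> [(0, 0), (0, 3), (0, 5), (0, 10), (0, 12), (0, 15), (2, 2), (2, 13), (5, 2), (5, 13), (7, 0), (7, 3), (7, 5), (7, 10), (7, 12), (7, 15)]
Holes: [(0, 0), (0, 3), (0, 5), (0, 10), (0, 12), (0, 15), (2, 2), (2, 13), (5, 2), (5, 13), (7, 0), (7, 3), (7, 5), (7, 10), (7, 12), (7, 15)]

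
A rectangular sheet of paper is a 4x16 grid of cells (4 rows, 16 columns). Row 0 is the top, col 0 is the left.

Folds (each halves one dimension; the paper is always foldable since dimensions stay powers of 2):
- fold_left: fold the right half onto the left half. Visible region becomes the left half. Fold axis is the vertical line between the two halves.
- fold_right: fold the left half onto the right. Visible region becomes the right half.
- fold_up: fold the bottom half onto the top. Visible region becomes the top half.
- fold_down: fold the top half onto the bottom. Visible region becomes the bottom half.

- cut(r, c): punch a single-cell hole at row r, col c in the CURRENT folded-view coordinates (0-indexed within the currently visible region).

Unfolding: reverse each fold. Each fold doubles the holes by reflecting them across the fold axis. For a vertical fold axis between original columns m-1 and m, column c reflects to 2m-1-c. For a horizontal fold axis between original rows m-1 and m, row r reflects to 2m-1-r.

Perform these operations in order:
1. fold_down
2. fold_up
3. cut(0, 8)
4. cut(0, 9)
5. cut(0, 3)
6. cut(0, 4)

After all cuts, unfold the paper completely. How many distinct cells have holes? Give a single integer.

Op 1 fold_down: fold axis h@2; visible region now rows[2,4) x cols[0,16) = 2x16
Op 2 fold_up: fold axis h@3; visible region now rows[2,3) x cols[0,16) = 1x16
Op 3 cut(0, 8): punch at orig (2,8); cuts so far [(2, 8)]; region rows[2,3) x cols[0,16) = 1x16
Op 4 cut(0, 9): punch at orig (2,9); cuts so far [(2, 8), (2, 9)]; region rows[2,3) x cols[0,16) = 1x16
Op 5 cut(0, 3): punch at orig (2,3); cuts so far [(2, 3), (2, 8), (2, 9)]; region rows[2,3) x cols[0,16) = 1x16
Op 6 cut(0, 4): punch at orig (2,4); cuts so far [(2, 3), (2, 4), (2, 8), (2, 9)]; region rows[2,3) x cols[0,16) = 1x16
Unfold 1 (reflect across h@3): 8 holes -> [(2, 3), (2, 4), (2, 8), (2, 9), (3, 3), (3, 4), (3, 8), (3, 9)]
Unfold 2 (reflect across h@2): 16 holes -> [(0, 3), (0, 4), (0, 8), (0, 9), (1, 3), (1, 4), (1, 8), (1, 9), (2, 3), (2, 4), (2, 8), (2, 9), (3, 3), (3, 4), (3, 8), (3, 9)]

Answer: 16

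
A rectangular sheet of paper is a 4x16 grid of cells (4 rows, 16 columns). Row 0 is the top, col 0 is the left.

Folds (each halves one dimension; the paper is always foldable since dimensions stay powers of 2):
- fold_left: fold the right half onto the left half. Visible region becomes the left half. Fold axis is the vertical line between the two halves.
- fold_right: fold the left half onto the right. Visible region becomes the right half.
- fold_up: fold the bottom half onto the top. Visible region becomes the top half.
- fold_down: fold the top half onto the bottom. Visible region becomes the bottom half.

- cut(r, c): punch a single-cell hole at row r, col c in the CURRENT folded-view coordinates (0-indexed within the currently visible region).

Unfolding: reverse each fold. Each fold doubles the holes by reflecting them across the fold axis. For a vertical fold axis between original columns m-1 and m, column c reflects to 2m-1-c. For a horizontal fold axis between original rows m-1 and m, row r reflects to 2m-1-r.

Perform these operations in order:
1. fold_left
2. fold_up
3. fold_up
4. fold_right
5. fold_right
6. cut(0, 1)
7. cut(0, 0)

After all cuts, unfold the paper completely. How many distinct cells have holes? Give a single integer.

Answer: 64

Derivation:
Op 1 fold_left: fold axis v@8; visible region now rows[0,4) x cols[0,8) = 4x8
Op 2 fold_up: fold axis h@2; visible region now rows[0,2) x cols[0,8) = 2x8
Op 3 fold_up: fold axis h@1; visible region now rows[0,1) x cols[0,8) = 1x8
Op 4 fold_right: fold axis v@4; visible region now rows[0,1) x cols[4,8) = 1x4
Op 5 fold_right: fold axis v@6; visible region now rows[0,1) x cols[6,8) = 1x2
Op 6 cut(0, 1): punch at orig (0,7); cuts so far [(0, 7)]; region rows[0,1) x cols[6,8) = 1x2
Op 7 cut(0, 0): punch at orig (0,6); cuts so far [(0, 6), (0, 7)]; region rows[0,1) x cols[6,8) = 1x2
Unfold 1 (reflect across v@6): 4 holes -> [(0, 4), (0, 5), (0, 6), (0, 7)]
Unfold 2 (reflect across v@4): 8 holes -> [(0, 0), (0, 1), (0, 2), (0, 3), (0, 4), (0, 5), (0, 6), (0, 7)]
Unfold 3 (reflect across h@1): 16 holes -> [(0, 0), (0, 1), (0, 2), (0, 3), (0, 4), (0, 5), (0, 6), (0, 7), (1, 0), (1, 1), (1, 2), (1, 3), (1, 4), (1, 5), (1, 6), (1, 7)]
Unfold 4 (reflect across h@2): 32 holes -> [(0, 0), (0, 1), (0, 2), (0, 3), (0, 4), (0, 5), (0, 6), (0, 7), (1, 0), (1, 1), (1, 2), (1, 3), (1, 4), (1, 5), (1, 6), (1, 7), (2, 0), (2, 1), (2, 2), (2, 3), (2, 4), (2, 5), (2, 6), (2, 7), (3, 0), (3, 1), (3, 2), (3, 3), (3, 4), (3, 5), (3, 6), (3, 7)]
Unfold 5 (reflect across v@8): 64 holes -> [(0, 0), (0, 1), (0, 2), (0, 3), (0, 4), (0, 5), (0, 6), (0, 7), (0, 8), (0, 9), (0, 10), (0, 11), (0, 12), (0, 13), (0, 14), (0, 15), (1, 0), (1, 1), (1, 2), (1, 3), (1, 4), (1, 5), (1, 6), (1, 7), (1, 8), (1, 9), (1, 10), (1, 11), (1, 12), (1, 13), (1, 14), (1, 15), (2, 0), (2, 1), (2, 2), (2, 3), (2, 4), (2, 5), (2, 6), (2, 7), (2, 8), (2, 9), (2, 10), (2, 11), (2, 12), (2, 13), (2, 14), (2, 15), (3, 0), (3, 1), (3, 2), (3, 3), (3, 4), (3, 5), (3, 6), (3, 7), (3, 8), (3, 9), (3, 10), (3, 11), (3, 12), (3, 13), (3, 14), (3, 15)]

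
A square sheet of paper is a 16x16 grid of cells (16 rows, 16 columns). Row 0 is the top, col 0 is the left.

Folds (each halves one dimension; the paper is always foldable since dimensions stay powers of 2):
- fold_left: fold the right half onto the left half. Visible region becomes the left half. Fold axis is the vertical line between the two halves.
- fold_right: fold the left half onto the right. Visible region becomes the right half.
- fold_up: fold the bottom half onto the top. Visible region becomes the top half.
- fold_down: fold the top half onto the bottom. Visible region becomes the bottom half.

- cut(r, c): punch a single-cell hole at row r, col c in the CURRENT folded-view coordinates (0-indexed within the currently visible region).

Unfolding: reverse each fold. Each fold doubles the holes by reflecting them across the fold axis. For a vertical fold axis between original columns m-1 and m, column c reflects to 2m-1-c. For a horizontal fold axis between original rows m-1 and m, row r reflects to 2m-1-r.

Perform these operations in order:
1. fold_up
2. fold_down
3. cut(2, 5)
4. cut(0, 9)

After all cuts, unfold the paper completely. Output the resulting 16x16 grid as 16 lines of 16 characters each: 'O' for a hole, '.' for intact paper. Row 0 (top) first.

Op 1 fold_up: fold axis h@8; visible region now rows[0,8) x cols[0,16) = 8x16
Op 2 fold_down: fold axis h@4; visible region now rows[4,8) x cols[0,16) = 4x16
Op 3 cut(2, 5): punch at orig (6,5); cuts so far [(6, 5)]; region rows[4,8) x cols[0,16) = 4x16
Op 4 cut(0, 9): punch at orig (4,9); cuts so far [(4, 9), (6, 5)]; region rows[4,8) x cols[0,16) = 4x16
Unfold 1 (reflect across h@4): 4 holes -> [(1, 5), (3, 9), (4, 9), (6, 5)]
Unfold 2 (reflect across h@8): 8 holes -> [(1, 5), (3, 9), (4, 9), (6, 5), (9, 5), (11, 9), (12, 9), (14, 5)]

Answer: ................
.....O..........
................
.........O......
.........O......
................
.....O..........
................
................
.....O..........
................
.........O......
.........O......
................
.....O..........
................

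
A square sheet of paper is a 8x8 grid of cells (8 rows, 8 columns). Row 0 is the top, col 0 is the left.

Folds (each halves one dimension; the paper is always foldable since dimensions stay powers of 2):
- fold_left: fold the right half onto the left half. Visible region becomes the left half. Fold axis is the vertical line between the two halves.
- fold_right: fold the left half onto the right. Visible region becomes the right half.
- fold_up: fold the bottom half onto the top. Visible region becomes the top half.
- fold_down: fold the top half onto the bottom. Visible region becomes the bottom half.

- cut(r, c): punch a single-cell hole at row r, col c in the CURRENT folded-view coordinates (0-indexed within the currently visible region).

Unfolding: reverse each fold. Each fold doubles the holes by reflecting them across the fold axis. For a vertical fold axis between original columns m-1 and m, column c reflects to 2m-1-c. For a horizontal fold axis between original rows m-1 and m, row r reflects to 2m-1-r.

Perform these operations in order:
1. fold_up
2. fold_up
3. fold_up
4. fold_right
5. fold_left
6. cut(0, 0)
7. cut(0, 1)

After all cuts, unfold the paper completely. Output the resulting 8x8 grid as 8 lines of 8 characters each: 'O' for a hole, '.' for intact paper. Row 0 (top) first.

Answer: OOOOOOOO
OOOOOOOO
OOOOOOOO
OOOOOOOO
OOOOOOOO
OOOOOOOO
OOOOOOOO
OOOOOOOO

Derivation:
Op 1 fold_up: fold axis h@4; visible region now rows[0,4) x cols[0,8) = 4x8
Op 2 fold_up: fold axis h@2; visible region now rows[0,2) x cols[0,8) = 2x8
Op 3 fold_up: fold axis h@1; visible region now rows[0,1) x cols[0,8) = 1x8
Op 4 fold_right: fold axis v@4; visible region now rows[0,1) x cols[4,8) = 1x4
Op 5 fold_left: fold axis v@6; visible region now rows[0,1) x cols[4,6) = 1x2
Op 6 cut(0, 0): punch at orig (0,4); cuts so far [(0, 4)]; region rows[0,1) x cols[4,6) = 1x2
Op 7 cut(0, 1): punch at orig (0,5); cuts so far [(0, 4), (0, 5)]; region rows[0,1) x cols[4,6) = 1x2
Unfold 1 (reflect across v@6): 4 holes -> [(0, 4), (0, 5), (0, 6), (0, 7)]
Unfold 2 (reflect across v@4): 8 holes -> [(0, 0), (0, 1), (0, 2), (0, 3), (0, 4), (0, 5), (0, 6), (0, 7)]
Unfold 3 (reflect across h@1): 16 holes -> [(0, 0), (0, 1), (0, 2), (0, 3), (0, 4), (0, 5), (0, 6), (0, 7), (1, 0), (1, 1), (1, 2), (1, 3), (1, 4), (1, 5), (1, 6), (1, 7)]
Unfold 4 (reflect across h@2): 32 holes -> [(0, 0), (0, 1), (0, 2), (0, 3), (0, 4), (0, 5), (0, 6), (0, 7), (1, 0), (1, 1), (1, 2), (1, 3), (1, 4), (1, 5), (1, 6), (1, 7), (2, 0), (2, 1), (2, 2), (2, 3), (2, 4), (2, 5), (2, 6), (2, 7), (3, 0), (3, 1), (3, 2), (3, 3), (3, 4), (3, 5), (3, 6), (3, 7)]
Unfold 5 (reflect across h@4): 64 holes -> [(0, 0), (0, 1), (0, 2), (0, 3), (0, 4), (0, 5), (0, 6), (0, 7), (1, 0), (1, 1), (1, 2), (1, 3), (1, 4), (1, 5), (1, 6), (1, 7), (2, 0), (2, 1), (2, 2), (2, 3), (2, 4), (2, 5), (2, 6), (2, 7), (3, 0), (3, 1), (3, 2), (3, 3), (3, 4), (3, 5), (3, 6), (3, 7), (4, 0), (4, 1), (4, 2), (4, 3), (4, 4), (4, 5), (4, 6), (4, 7), (5, 0), (5, 1), (5, 2), (5, 3), (5, 4), (5, 5), (5, 6), (5, 7), (6, 0), (6, 1), (6, 2), (6, 3), (6, 4), (6, 5), (6, 6), (6, 7), (7, 0), (7, 1), (7, 2), (7, 3), (7, 4), (7, 5), (7, 6), (7, 7)]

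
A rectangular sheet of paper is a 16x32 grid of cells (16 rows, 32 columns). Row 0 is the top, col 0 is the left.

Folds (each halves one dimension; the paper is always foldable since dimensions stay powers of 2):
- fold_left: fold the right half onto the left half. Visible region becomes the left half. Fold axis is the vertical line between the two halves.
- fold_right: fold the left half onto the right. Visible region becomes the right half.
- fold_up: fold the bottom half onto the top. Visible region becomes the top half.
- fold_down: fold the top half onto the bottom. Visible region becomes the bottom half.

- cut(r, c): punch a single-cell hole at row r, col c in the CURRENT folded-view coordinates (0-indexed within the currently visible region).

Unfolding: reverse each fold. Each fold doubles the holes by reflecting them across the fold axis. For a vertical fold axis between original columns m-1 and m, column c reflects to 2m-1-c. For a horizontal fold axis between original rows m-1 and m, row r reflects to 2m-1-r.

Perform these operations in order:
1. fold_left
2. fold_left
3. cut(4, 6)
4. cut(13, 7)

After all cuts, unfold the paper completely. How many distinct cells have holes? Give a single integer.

Answer: 8

Derivation:
Op 1 fold_left: fold axis v@16; visible region now rows[0,16) x cols[0,16) = 16x16
Op 2 fold_left: fold axis v@8; visible region now rows[0,16) x cols[0,8) = 16x8
Op 3 cut(4, 6): punch at orig (4,6); cuts so far [(4, 6)]; region rows[0,16) x cols[0,8) = 16x8
Op 4 cut(13, 7): punch at orig (13,7); cuts so far [(4, 6), (13, 7)]; region rows[0,16) x cols[0,8) = 16x8
Unfold 1 (reflect across v@8): 4 holes -> [(4, 6), (4, 9), (13, 7), (13, 8)]
Unfold 2 (reflect across v@16): 8 holes -> [(4, 6), (4, 9), (4, 22), (4, 25), (13, 7), (13, 8), (13, 23), (13, 24)]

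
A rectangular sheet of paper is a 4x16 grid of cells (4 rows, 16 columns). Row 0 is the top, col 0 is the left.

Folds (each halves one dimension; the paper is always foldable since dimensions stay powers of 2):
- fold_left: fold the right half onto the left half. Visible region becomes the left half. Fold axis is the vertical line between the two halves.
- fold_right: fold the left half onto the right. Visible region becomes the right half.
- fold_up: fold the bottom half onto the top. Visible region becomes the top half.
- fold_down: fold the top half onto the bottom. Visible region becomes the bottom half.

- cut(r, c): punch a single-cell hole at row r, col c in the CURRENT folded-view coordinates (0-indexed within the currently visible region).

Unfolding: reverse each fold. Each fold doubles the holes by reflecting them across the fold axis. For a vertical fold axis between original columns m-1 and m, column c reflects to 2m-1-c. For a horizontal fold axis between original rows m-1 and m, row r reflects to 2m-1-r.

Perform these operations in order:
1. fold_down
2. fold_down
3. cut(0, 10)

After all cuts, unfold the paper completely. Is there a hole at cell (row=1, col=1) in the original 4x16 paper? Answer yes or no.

Answer: no

Derivation:
Op 1 fold_down: fold axis h@2; visible region now rows[2,4) x cols[0,16) = 2x16
Op 2 fold_down: fold axis h@3; visible region now rows[3,4) x cols[0,16) = 1x16
Op 3 cut(0, 10): punch at orig (3,10); cuts so far [(3, 10)]; region rows[3,4) x cols[0,16) = 1x16
Unfold 1 (reflect across h@3): 2 holes -> [(2, 10), (3, 10)]
Unfold 2 (reflect across h@2): 4 holes -> [(0, 10), (1, 10), (2, 10), (3, 10)]
Holes: [(0, 10), (1, 10), (2, 10), (3, 10)]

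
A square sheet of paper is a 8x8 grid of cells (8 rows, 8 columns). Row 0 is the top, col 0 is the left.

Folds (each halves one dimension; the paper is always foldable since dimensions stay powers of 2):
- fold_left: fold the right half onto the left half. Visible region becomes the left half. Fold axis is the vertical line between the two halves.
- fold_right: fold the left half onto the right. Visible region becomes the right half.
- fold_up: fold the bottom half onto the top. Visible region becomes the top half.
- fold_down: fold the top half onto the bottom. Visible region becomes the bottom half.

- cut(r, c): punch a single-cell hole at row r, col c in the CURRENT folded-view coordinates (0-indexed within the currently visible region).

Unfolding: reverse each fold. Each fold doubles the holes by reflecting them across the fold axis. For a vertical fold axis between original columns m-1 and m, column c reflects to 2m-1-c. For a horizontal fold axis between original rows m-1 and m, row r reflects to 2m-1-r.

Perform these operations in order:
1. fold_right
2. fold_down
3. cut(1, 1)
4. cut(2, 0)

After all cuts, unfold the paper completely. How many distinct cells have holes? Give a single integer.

Op 1 fold_right: fold axis v@4; visible region now rows[0,8) x cols[4,8) = 8x4
Op 2 fold_down: fold axis h@4; visible region now rows[4,8) x cols[4,8) = 4x4
Op 3 cut(1, 1): punch at orig (5,5); cuts so far [(5, 5)]; region rows[4,8) x cols[4,8) = 4x4
Op 4 cut(2, 0): punch at orig (6,4); cuts so far [(5, 5), (6, 4)]; region rows[4,8) x cols[4,8) = 4x4
Unfold 1 (reflect across h@4): 4 holes -> [(1, 4), (2, 5), (5, 5), (6, 4)]
Unfold 2 (reflect across v@4): 8 holes -> [(1, 3), (1, 4), (2, 2), (2, 5), (5, 2), (5, 5), (6, 3), (6, 4)]

Answer: 8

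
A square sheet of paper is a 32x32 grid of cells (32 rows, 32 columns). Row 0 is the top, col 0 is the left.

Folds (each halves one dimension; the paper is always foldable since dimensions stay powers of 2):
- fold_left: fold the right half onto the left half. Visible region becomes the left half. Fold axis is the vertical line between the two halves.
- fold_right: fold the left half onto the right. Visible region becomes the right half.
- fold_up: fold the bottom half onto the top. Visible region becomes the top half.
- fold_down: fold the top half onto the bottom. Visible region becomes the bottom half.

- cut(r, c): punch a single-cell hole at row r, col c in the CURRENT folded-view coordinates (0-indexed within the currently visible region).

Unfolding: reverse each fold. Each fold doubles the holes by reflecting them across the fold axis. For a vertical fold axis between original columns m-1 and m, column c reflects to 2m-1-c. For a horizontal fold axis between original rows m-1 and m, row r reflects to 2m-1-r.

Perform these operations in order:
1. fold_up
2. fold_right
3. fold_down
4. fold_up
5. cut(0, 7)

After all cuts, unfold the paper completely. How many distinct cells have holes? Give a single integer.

Answer: 16

Derivation:
Op 1 fold_up: fold axis h@16; visible region now rows[0,16) x cols[0,32) = 16x32
Op 2 fold_right: fold axis v@16; visible region now rows[0,16) x cols[16,32) = 16x16
Op 3 fold_down: fold axis h@8; visible region now rows[8,16) x cols[16,32) = 8x16
Op 4 fold_up: fold axis h@12; visible region now rows[8,12) x cols[16,32) = 4x16
Op 5 cut(0, 7): punch at orig (8,23); cuts so far [(8, 23)]; region rows[8,12) x cols[16,32) = 4x16
Unfold 1 (reflect across h@12): 2 holes -> [(8, 23), (15, 23)]
Unfold 2 (reflect across h@8): 4 holes -> [(0, 23), (7, 23), (8, 23), (15, 23)]
Unfold 3 (reflect across v@16): 8 holes -> [(0, 8), (0, 23), (7, 8), (7, 23), (8, 8), (8, 23), (15, 8), (15, 23)]
Unfold 4 (reflect across h@16): 16 holes -> [(0, 8), (0, 23), (7, 8), (7, 23), (8, 8), (8, 23), (15, 8), (15, 23), (16, 8), (16, 23), (23, 8), (23, 23), (24, 8), (24, 23), (31, 8), (31, 23)]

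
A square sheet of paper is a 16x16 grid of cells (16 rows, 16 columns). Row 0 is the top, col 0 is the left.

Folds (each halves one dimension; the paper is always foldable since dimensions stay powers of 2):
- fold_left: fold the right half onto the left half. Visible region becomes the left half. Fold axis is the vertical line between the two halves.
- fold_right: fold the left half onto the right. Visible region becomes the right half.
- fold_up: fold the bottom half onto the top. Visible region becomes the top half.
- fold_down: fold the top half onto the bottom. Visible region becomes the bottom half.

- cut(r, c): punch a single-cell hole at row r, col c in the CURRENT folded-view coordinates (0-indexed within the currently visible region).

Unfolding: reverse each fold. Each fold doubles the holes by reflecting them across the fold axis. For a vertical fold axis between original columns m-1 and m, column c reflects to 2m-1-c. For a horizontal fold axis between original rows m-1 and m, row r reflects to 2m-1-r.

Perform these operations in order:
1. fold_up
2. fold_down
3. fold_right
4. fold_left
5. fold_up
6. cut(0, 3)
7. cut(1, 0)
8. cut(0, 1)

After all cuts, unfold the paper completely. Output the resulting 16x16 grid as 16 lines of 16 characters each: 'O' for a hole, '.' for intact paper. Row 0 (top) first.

Op 1 fold_up: fold axis h@8; visible region now rows[0,8) x cols[0,16) = 8x16
Op 2 fold_down: fold axis h@4; visible region now rows[4,8) x cols[0,16) = 4x16
Op 3 fold_right: fold axis v@8; visible region now rows[4,8) x cols[8,16) = 4x8
Op 4 fold_left: fold axis v@12; visible region now rows[4,8) x cols[8,12) = 4x4
Op 5 fold_up: fold axis h@6; visible region now rows[4,6) x cols[8,12) = 2x4
Op 6 cut(0, 3): punch at orig (4,11); cuts so far [(4, 11)]; region rows[4,6) x cols[8,12) = 2x4
Op 7 cut(1, 0): punch at orig (5,8); cuts so far [(4, 11), (5, 8)]; region rows[4,6) x cols[8,12) = 2x4
Op 8 cut(0, 1): punch at orig (4,9); cuts so far [(4, 9), (4, 11), (5, 8)]; region rows[4,6) x cols[8,12) = 2x4
Unfold 1 (reflect across h@6): 6 holes -> [(4, 9), (4, 11), (5, 8), (6, 8), (7, 9), (7, 11)]
Unfold 2 (reflect across v@12): 12 holes -> [(4, 9), (4, 11), (4, 12), (4, 14), (5, 8), (5, 15), (6, 8), (6, 15), (7, 9), (7, 11), (7, 12), (7, 14)]
Unfold 3 (reflect across v@8): 24 holes -> [(4, 1), (4, 3), (4, 4), (4, 6), (4, 9), (4, 11), (4, 12), (4, 14), (5, 0), (5, 7), (5, 8), (5, 15), (6, 0), (6, 7), (6, 8), (6, 15), (7, 1), (7, 3), (7, 4), (7, 6), (7, 9), (7, 11), (7, 12), (7, 14)]
Unfold 4 (reflect across h@4): 48 holes -> [(0, 1), (0, 3), (0, 4), (0, 6), (0, 9), (0, 11), (0, 12), (0, 14), (1, 0), (1, 7), (1, 8), (1, 15), (2, 0), (2, 7), (2, 8), (2, 15), (3, 1), (3, 3), (3, 4), (3, 6), (3, 9), (3, 11), (3, 12), (3, 14), (4, 1), (4, 3), (4, 4), (4, 6), (4, 9), (4, 11), (4, 12), (4, 14), (5, 0), (5, 7), (5, 8), (5, 15), (6, 0), (6, 7), (6, 8), (6, 15), (7, 1), (7, 3), (7, 4), (7, 6), (7, 9), (7, 11), (7, 12), (7, 14)]
Unfold 5 (reflect across h@8): 96 holes -> [(0, 1), (0, 3), (0, 4), (0, 6), (0, 9), (0, 11), (0, 12), (0, 14), (1, 0), (1, 7), (1, 8), (1, 15), (2, 0), (2, 7), (2, 8), (2, 15), (3, 1), (3, 3), (3, 4), (3, 6), (3, 9), (3, 11), (3, 12), (3, 14), (4, 1), (4, 3), (4, 4), (4, 6), (4, 9), (4, 11), (4, 12), (4, 14), (5, 0), (5, 7), (5, 8), (5, 15), (6, 0), (6, 7), (6, 8), (6, 15), (7, 1), (7, 3), (7, 4), (7, 6), (7, 9), (7, 11), (7, 12), (7, 14), (8, 1), (8, 3), (8, 4), (8, 6), (8, 9), (8, 11), (8, 12), (8, 14), (9, 0), (9, 7), (9, 8), (9, 15), (10, 0), (10, 7), (10, 8), (10, 15), (11, 1), (11, 3), (11, 4), (11, 6), (11, 9), (11, 11), (11, 12), (11, 14), (12, 1), (12, 3), (12, 4), (12, 6), (12, 9), (12, 11), (12, 12), (12, 14), (13, 0), (13, 7), (13, 8), (13, 15), (14, 0), (14, 7), (14, 8), (14, 15), (15, 1), (15, 3), (15, 4), (15, 6), (15, 9), (15, 11), (15, 12), (15, 14)]

Answer: .O.OO.O..O.OO.O.
O......OO......O
O......OO......O
.O.OO.O..O.OO.O.
.O.OO.O..O.OO.O.
O......OO......O
O......OO......O
.O.OO.O..O.OO.O.
.O.OO.O..O.OO.O.
O......OO......O
O......OO......O
.O.OO.O..O.OO.O.
.O.OO.O..O.OO.O.
O......OO......O
O......OO......O
.O.OO.O..O.OO.O.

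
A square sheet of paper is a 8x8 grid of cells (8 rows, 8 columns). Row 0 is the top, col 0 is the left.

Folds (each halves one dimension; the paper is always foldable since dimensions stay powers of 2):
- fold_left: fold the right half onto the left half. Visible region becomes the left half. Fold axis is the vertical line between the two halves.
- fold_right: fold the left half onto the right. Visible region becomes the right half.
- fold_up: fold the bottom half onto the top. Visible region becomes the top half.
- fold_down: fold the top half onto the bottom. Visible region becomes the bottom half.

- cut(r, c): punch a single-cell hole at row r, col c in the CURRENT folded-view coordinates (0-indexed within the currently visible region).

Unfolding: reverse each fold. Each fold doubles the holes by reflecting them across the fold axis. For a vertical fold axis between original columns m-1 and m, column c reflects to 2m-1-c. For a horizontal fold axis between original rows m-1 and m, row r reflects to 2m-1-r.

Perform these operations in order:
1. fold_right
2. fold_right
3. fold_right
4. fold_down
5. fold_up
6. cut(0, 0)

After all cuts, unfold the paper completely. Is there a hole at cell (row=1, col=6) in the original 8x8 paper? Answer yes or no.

Op 1 fold_right: fold axis v@4; visible region now rows[0,8) x cols[4,8) = 8x4
Op 2 fold_right: fold axis v@6; visible region now rows[0,8) x cols[6,8) = 8x2
Op 3 fold_right: fold axis v@7; visible region now rows[0,8) x cols[7,8) = 8x1
Op 4 fold_down: fold axis h@4; visible region now rows[4,8) x cols[7,8) = 4x1
Op 5 fold_up: fold axis h@6; visible region now rows[4,6) x cols[7,8) = 2x1
Op 6 cut(0, 0): punch at orig (4,7); cuts so far [(4, 7)]; region rows[4,6) x cols[7,8) = 2x1
Unfold 1 (reflect across h@6): 2 holes -> [(4, 7), (7, 7)]
Unfold 2 (reflect across h@4): 4 holes -> [(0, 7), (3, 7), (4, 7), (7, 7)]
Unfold 3 (reflect across v@7): 8 holes -> [(0, 6), (0, 7), (3, 6), (3, 7), (4, 6), (4, 7), (7, 6), (7, 7)]
Unfold 4 (reflect across v@6): 16 holes -> [(0, 4), (0, 5), (0, 6), (0, 7), (3, 4), (3, 5), (3, 6), (3, 7), (4, 4), (4, 5), (4, 6), (4, 7), (7, 4), (7, 5), (7, 6), (7, 7)]
Unfold 5 (reflect across v@4): 32 holes -> [(0, 0), (0, 1), (0, 2), (0, 3), (0, 4), (0, 5), (0, 6), (0, 7), (3, 0), (3, 1), (3, 2), (3, 3), (3, 4), (3, 5), (3, 6), (3, 7), (4, 0), (4, 1), (4, 2), (4, 3), (4, 4), (4, 5), (4, 6), (4, 7), (7, 0), (7, 1), (7, 2), (7, 3), (7, 4), (7, 5), (7, 6), (7, 7)]
Holes: [(0, 0), (0, 1), (0, 2), (0, 3), (0, 4), (0, 5), (0, 6), (0, 7), (3, 0), (3, 1), (3, 2), (3, 3), (3, 4), (3, 5), (3, 6), (3, 7), (4, 0), (4, 1), (4, 2), (4, 3), (4, 4), (4, 5), (4, 6), (4, 7), (7, 0), (7, 1), (7, 2), (7, 3), (7, 4), (7, 5), (7, 6), (7, 7)]

Answer: no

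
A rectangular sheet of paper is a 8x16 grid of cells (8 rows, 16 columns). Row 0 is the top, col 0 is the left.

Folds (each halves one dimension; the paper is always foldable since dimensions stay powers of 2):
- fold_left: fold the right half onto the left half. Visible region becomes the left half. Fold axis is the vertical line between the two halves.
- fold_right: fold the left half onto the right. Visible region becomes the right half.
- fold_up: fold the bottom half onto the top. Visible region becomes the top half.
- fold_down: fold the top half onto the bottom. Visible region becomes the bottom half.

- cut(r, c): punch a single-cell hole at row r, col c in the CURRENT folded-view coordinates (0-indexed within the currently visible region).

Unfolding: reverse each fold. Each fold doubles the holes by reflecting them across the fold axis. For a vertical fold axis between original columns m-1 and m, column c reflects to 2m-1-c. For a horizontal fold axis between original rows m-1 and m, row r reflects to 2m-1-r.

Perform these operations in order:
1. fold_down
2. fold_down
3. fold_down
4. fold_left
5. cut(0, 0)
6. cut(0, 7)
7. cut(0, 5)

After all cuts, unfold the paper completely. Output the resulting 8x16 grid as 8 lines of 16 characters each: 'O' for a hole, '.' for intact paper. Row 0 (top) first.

Op 1 fold_down: fold axis h@4; visible region now rows[4,8) x cols[0,16) = 4x16
Op 2 fold_down: fold axis h@6; visible region now rows[6,8) x cols[0,16) = 2x16
Op 3 fold_down: fold axis h@7; visible region now rows[7,8) x cols[0,16) = 1x16
Op 4 fold_left: fold axis v@8; visible region now rows[7,8) x cols[0,8) = 1x8
Op 5 cut(0, 0): punch at orig (7,0); cuts so far [(7, 0)]; region rows[7,8) x cols[0,8) = 1x8
Op 6 cut(0, 7): punch at orig (7,7); cuts so far [(7, 0), (7, 7)]; region rows[7,8) x cols[0,8) = 1x8
Op 7 cut(0, 5): punch at orig (7,5); cuts so far [(7, 0), (7, 5), (7, 7)]; region rows[7,8) x cols[0,8) = 1x8
Unfold 1 (reflect across v@8): 6 holes -> [(7, 0), (7, 5), (7, 7), (7, 8), (7, 10), (7, 15)]
Unfold 2 (reflect across h@7): 12 holes -> [(6, 0), (6, 5), (6, 7), (6, 8), (6, 10), (6, 15), (7, 0), (7, 5), (7, 7), (7, 8), (7, 10), (7, 15)]
Unfold 3 (reflect across h@6): 24 holes -> [(4, 0), (4, 5), (4, 7), (4, 8), (4, 10), (4, 15), (5, 0), (5, 5), (5, 7), (5, 8), (5, 10), (5, 15), (6, 0), (6, 5), (6, 7), (6, 8), (6, 10), (6, 15), (7, 0), (7, 5), (7, 7), (7, 8), (7, 10), (7, 15)]
Unfold 4 (reflect across h@4): 48 holes -> [(0, 0), (0, 5), (0, 7), (0, 8), (0, 10), (0, 15), (1, 0), (1, 5), (1, 7), (1, 8), (1, 10), (1, 15), (2, 0), (2, 5), (2, 7), (2, 8), (2, 10), (2, 15), (3, 0), (3, 5), (3, 7), (3, 8), (3, 10), (3, 15), (4, 0), (4, 5), (4, 7), (4, 8), (4, 10), (4, 15), (5, 0), (5, 5), (5, 7), (5, 8), (5, 10), (5, 15), (6, 0), (6, 5), (6, 7), (6, 8), (6, 10), (6, 15), (7, 0), (7, 5), (7, 7), (7, 8), (7, 10), (7, 15)]

Answer: O....O.OO.O....O
O....O.OO.O....O
O....O.OO.O....O
O....O.OO.O....O
O....O.OO.O....O
O....O.OO.O....O
O....O.OO.O....O
O....O.OO.O....O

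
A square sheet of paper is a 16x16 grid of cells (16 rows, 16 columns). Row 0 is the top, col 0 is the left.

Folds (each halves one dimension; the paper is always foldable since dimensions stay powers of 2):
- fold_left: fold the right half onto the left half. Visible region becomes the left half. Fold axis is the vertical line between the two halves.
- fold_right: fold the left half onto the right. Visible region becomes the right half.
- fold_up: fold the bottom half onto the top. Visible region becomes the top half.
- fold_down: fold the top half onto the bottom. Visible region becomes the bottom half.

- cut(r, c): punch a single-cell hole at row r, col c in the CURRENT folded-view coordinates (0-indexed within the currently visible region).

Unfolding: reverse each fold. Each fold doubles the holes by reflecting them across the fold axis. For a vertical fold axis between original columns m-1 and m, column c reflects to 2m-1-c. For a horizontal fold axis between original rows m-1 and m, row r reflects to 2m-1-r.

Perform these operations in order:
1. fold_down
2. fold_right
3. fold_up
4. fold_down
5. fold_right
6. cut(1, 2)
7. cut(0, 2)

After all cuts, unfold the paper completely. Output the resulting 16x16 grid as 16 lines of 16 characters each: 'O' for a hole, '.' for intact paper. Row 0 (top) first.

Op 1 fold_down: fold axis h@8; visible region now rows[8,16) x cols[0,16) = 8x16
Op 2 fold_right: fold axis v@8; visible region now rows[8,16) x cols[8,16) = 8x8
Op 3 fold_up: fold axis h@12; visible region now rows[8,12) x cols[8,16) = 4x8
Op 4 fold_down: fold axis h@10; visible region now rows[10,12) x cols[8,16) = 2x8
Op 5 fold_right: fold axis v@12; visible region now rows[10,12) x cols[12,16) = 2x4
Op 6 cut(1, 2): punch at orig (11,14); cuts so far [(11, 14)]; region rows[10,12) x cols[12,16) = 2x4
Op 7 cut(0, 2): punch at orig (10,14); cuts so far [(10, 14), (11, 14)]; region rows[10,12) x cols[12,16) = 2x4
Unfold 1 (reflect across v@12): 4 holes -> [(10, 9), (10, 14), (11, 9), (11, 14)]
Unfold 2 (reflect across h@10): 8 holes -> [(8, 9), (8, 14), (9, 9), (9, 14), (10, 9), (10, 14), (11, 9), (11, 14)]
Unfold 3 (reflect across h@12): 16 holes -> [(8, 9), (8, 14), (9, 9), (9, 14), (10, 9), (10, 14), (11, 9), (11, 14), (12, 9), (12, 14), (13, 9), (13, 14), (14, 9), (14, 14), (15, 9), (15, 14)]
Unfold 4 (reflect across v@8): 32 holes -> [(8, 1), (8, 6), (8, 9), (8, 14), (9, 1), (9, 6), (9, 9), (9, 14), (10, 1), (10, 6), (10, 9), (10, 14), (11, 1), (11, 6), (11, 9), (11, 14), (12, 1), (12, 6), (12, 9), (12, 14), (13, 1), (13, 6), (13, 9), (13, 14), (14, 1), (14, 6), (14, 9), (14, 14), (15, 1), (15, 6), (15, 9), (15, 14)]
Unfold 5 (reflect across h@8): 64 holes -> [(0, 1), (0, 6), (0, 9), (0, 14), (1, 1), (1, 6), (1, 9), (1, 14), (2, 1), (2, 6), (2, 9), (2, 14), (3, 1), (3, 6), (3, 9), (3, 14), (4, 1), (4, 6), (4, 9), (4, 14), (5, 1), (5, 6), (5, 9), (5, 14), (6, 1), (6, 6), (6, 9), (6, 14), (7, 1), (7, 6), (7, 9), (7, 14), (8, 1), (8, 6), (8, 9), (8, 14), (9, 1), (9, 6), (9, 9), (9, 14), (10, 1), (10, 6), (10, 9), (10, 14), (11, 1), (11, 6), (11, 9), (11, 14), (12, 1), (12, 6), (12, 9), (12, 14), (13, 1), (13, 6), (13, 9), (13, 14), (14, 1), (14, 6), (14, 9), (14, 14), (15, 1), (15, 6), (15, 9), (15, 14)]

Answer: .O....O..O....O.
.O....O..O....O.
.O....O..O....O.
.O....O..O....O.
.O....O..O....O.
.O....O..O....O.
.O....O..O....O.
.O....O..O....O.
.O....O..O....O.
.O....O..O....O.
.O....O..O....O.
.O....O..O....O.
.O....O..O....O.
.O....O..O....O.
.O....O..O....O.
.O....O..O....O.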